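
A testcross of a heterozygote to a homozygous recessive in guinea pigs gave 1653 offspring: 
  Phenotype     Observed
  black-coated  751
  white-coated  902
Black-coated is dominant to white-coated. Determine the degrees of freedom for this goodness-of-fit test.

1

A testcross of a heterozygote (Aa × aa) gives a 1:1 phenotypic ratio.
A goodness-of-fit test with 2 phenotype classes has df = 2 − 1 = 1.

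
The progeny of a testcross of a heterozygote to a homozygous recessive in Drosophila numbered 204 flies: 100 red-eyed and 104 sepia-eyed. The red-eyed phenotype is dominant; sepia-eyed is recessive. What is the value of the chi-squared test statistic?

0.078

A testcross of a heterozygote (Aa × aa) gives a 1:1 phenotypic ratio.
Total ratio parts = 2. Expected numbers out of 204:
  red-eyed: 204 × 1/2 = 102
  sepia-eyed: 204 × 1/2 = 102
χ² = Σ (O − E)² / E
  red-eyed: (100 − 102)² / 102 = 0.0392
  sepia-eyed: (104 − 102)² / 102 = 0.0392
χ² = 0.0392 + 0.0392 = 0.0784 ≈ 0.078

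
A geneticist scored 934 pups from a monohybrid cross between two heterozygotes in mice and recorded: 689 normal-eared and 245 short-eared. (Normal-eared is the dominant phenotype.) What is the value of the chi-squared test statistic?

0.755

For a monohybrid cross between heterozygotes with complete dominance, the expected phenotypic ratio is 3:1.
Expected counts for N = 934 under a 3:1 ratio (total parts = 4):
  normal-eared: 934 × 3/4 = 700.5
  short-eared: 934 × 1/4 = 233.5
χ² = Σ (O − E)² / E
  normal-eared: (689 − 700.5)² / 700.5 = 0.1888
  short-eared: (245 − 233.5)² / 233.5 = 0.5664
χ² = 0.1888 + 0.5664 = 0.7552 ≈ 0.755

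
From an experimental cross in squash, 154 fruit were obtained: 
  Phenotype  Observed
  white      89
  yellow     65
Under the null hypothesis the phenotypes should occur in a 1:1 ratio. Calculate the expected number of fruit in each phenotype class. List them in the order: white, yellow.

77, 77

The 1:1 ratio has 2 parts, so with N = 154 the expected counts are:
  white: 154 × 1/2 = 77
  yellow: 154 × 1/2 = 77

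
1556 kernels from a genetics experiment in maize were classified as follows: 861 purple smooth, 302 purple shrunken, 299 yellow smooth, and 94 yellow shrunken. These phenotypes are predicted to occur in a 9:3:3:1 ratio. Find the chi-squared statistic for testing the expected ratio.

0.881

Under the 9:3:3:1 hypothesis (Σ ratio = 16, N = 1556):
  purple smooth: 1556 × 9/16 = 875.25
  purple shrunken: 1556 × 3/16 = 291.75
  yellow smooth: 1556 × 3/16 = 291.75
  yellow shrunken: 1556 × 1/16 = 97.25
χ² = Σ (O − E)² / E
  purple smooth: (861 − 875.25)² / 875.25 = 0.2320
  purple shrunken: (302 − 291.75)² / 291.75 = 0.3601
  yellow smooth: (299 − 291.75)² / 291.75 = 0.1802
  yellow shrunken: (94 − 97.25)² / 97.25 = 0.1086
χ² = 0.2320 + 0.3601 + 0.1802 + 0.1086 = 0.8809 ≈ 0.881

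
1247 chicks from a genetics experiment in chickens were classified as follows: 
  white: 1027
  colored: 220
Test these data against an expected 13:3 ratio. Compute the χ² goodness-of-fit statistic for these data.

Under the 13:3 hypothesis (Σ ratio = 16, N = 1247):
  white: 1247 × 13/16 = 1013.1875
  colored: 1247 × 3/16 = 233.8125
χ² = Σ (O − E)² / E
  white: (1027 − 1013.1875)² / 1013.1875 = 0.1883
  colored: (220 − 233.8125)² / 233.8125 = 0.8160
χ² = 0.1883 + 0.8160 = 1.0043 ≈ 1.004

1.004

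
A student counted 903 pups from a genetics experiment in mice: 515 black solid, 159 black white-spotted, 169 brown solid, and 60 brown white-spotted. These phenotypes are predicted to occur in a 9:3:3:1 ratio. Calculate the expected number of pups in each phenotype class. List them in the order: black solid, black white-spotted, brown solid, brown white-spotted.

507.9375, 169.3125, 169.3125, 56.4375

Total ratio parts = 16. Expected numbers out of 903:
  black solid: 903 × 9/16 = 507.9375
  black white-spotted: 903 × 3/16 = 169.3125
  brown solid: 903 × 3/16 = 169.3125
  brown white-spotted: 903 × 1/16 = 56.4375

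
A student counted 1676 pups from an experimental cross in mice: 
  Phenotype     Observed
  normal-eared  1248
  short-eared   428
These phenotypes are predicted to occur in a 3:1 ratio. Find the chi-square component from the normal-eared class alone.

Total ratio parts = 4. Expected numbers out of 1676:
  normal-eared: 1676 × 3/4 = 1257
  short-eared: 1676 × 1/4 = 419
Contribution of normal-eared: (1248 − 1257)² / 1257 = 0.0644

0.064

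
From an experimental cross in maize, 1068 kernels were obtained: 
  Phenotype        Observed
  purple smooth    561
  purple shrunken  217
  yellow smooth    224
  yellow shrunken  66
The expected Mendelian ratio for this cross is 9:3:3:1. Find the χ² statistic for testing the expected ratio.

Under the 9:3:3:1 hypothesis (Σ ratio = 16, N = 1068):
  purple smooth: 1068 × 9/16 = 600.75
  purple shrunken: 1068 × 3/16 = 200.25
  yellow smooth: 1068 × 3/16 = 200.25
  yellow shrunken: 1068 × 1/16 = 66.75
χ² = Σ (O − E)² / E
  purple smooth: (561 − 600.75)² / 600.75 = 2.6301
  purple shrunken: (217 − 200.25)² / 200.25 = 1.4011
  yellow smooth: (224 − 200.25)² / 200.25 = 2.8168
  yellow shrunken: (66 − 66.75)² / 66.75 = 0.0084
χ² = 2.6301 + 1.4011 + 2.8168 + 0.0084 = 6.8564 ≈ 6.856

6.856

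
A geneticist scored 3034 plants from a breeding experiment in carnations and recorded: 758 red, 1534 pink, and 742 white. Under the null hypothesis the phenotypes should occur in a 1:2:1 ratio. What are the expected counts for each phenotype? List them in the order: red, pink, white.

758.5, 1517, 758.5

The 1:2:1 ratio has 4 parts, so with N = 3034 the expected counts are:
  red: 3034 × 1/4 = 758.5
  pink: 3034 × 2/4 = 1517
  white: 3034 × 1/4 = 758.5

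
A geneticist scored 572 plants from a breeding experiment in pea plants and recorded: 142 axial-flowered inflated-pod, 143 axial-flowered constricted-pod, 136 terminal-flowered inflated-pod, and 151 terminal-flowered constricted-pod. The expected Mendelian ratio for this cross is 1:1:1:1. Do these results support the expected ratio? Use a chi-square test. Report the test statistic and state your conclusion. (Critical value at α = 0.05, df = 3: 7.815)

0.797; consistent

Total ratio parts = 4. Expected numbers out of 572:
  axial-flowered inflated-pod: 572 × 1/4 = 143
  axial-flowered constricted-pod: 572 × 1/4 = 143
  terminal-flowered inflated-pod: 572 × 1/4 = 143
  terminal-flowered constricted-pod: 572 × 1/4 = 143
χ² = Σ (O − E)² / E
  axial-flowered inflated-pod: (142 − 143)² / 143 = 0.0070
  axial-flowered constricted-pod: (143 − 143)² / 143 = 0.0000
  terminal-flowered inflated-pod: (136 − 143)² / 143 = 0.3427
  terminal-flowered constricted-pod: (151 − 143)² / 143 = 0.4476
χ² = 0.0070 + 0.0000 + 0.3427 + 0.4476 = 0.7973 ≈ 0.797
Degrees of freedom = 4 − 1 = 3; critical value at α = 0.05 is 7.815.
Since 0.797 < 7.815, we fail to reject the null hypothesis — the data are consistent with the 1:1:1:1 ratio.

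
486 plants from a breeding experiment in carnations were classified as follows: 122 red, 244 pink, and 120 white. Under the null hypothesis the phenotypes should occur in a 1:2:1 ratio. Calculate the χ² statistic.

0.025

Expected counts for N = 486 under a 1:2:1 ratio (total parts = 4):
  red: 486 × 1/4 = 121.5
  pink: 486 × 2/4 = 243
  white: 486 × 1/4 = 121.5
χ² = Σ (O − E)² / E
  red: (122 − 121.5)² / 121.5 = 0.0021
  pink: (244 − 243)² / 243 = 0.0041
  white: (120 − 121.5)² / 121.5 = 0.0185
χ² = 0.0021 + 0.0041 + 0.0185 = 0.0247 ≈ 0.025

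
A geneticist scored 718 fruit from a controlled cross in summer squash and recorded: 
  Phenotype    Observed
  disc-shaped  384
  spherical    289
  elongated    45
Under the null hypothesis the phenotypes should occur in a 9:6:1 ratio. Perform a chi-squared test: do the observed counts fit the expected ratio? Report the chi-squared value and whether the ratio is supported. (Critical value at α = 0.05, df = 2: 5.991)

Under the 9:6:1 hypothesis (Σ ratio = 16, N = 718):
  disc-shaped: 718 × 9/16 = 403.875
  spherical: 718 × 6/16 = 269.25
  elongated: 718 × 1/16 = 44.875
χ² = Σ (O − E)² / E
  disc-shaped: (384 − 403.875)² / 403.875 = 0.9781
  spherical: (289 − 269.25)² / 269.25 = 1.4487
  elongated: (45 − 44.875)² / 44.875 = 0.0003
χ² = 0.9781 + 1.4487 + 0.0003 = 2.4271 ≈ 2.427
Degrees of freedom = 3 − 1 = 2; critical value at α = 0.05 is 5.991.
Since 2.427 < 5.991, we fail to reject the null hypothesis — the data are consistent with the 9:6:1 ratio.

2.427; consistent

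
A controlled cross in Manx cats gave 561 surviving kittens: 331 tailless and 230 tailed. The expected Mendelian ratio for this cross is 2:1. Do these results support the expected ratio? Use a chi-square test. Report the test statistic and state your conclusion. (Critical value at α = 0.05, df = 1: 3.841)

14.832; not consistent

The 2:1 ratio has 3 parts, so with N = 561 the expected counts are:
  tailless: 561 × 2/3 = 374
  tailed: 561 × 1/3 = 187
χ² = Σ (O − E)² / E
  tailless: (331 − 374)² / 374 = 4.9439
  tailed: (230 − 187)² / 187 = 9.8877
χ² = 4.9439 + 9.8877 = 14.8316 ≈ 14.832
Degrees of freedom = 2 − 1 = 1; critical value at α = 0.05 is 3.841.
Since 14.832 > 3.841, we reject the null hypothesis — the data do not fit the 2:1 ratio.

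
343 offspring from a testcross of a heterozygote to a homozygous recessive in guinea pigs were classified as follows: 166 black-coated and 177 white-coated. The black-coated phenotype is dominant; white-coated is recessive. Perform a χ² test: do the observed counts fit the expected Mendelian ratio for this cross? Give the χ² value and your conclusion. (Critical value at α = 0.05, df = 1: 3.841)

A testcross of a heterozygote (Aa × aa) gives a 1:1 phenotypic ratio.
The 1:1 ratio has 2 parts, so with N = 343 the expected counts are:
  black-coated: 343 × 1/2 = 171.5
  white-coated: 343 × 1/2 = 171.5
χ² = Σ (O − E)² / E
  black-coated: (166 − 171.5)² / 171.5 = 0.1764
  white-coated: (177 − 171.5)² / 171.5 = 0.1764
χ² = 0.1764 + 0.1764 = 0.3528 ≈ 0.353
Degrees of freedom = 2 − 1 = 1; critical value at α = 0.05 is 3.841.
Since 0.353 < 3.841, we fail to reject the null hypothesis — the data are consistent with the 1:1 ratio.

0.353; consistent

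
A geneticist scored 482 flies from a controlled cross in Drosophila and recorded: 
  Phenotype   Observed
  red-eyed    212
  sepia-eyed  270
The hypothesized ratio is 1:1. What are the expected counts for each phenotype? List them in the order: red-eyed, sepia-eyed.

Expected counts for N = 482 under a 1:1 ratio (total parts = 2):
  red-eyed: 482 × 1/2 = 241
  sepia-eyed: 482 × 1/2 = 241

241, 241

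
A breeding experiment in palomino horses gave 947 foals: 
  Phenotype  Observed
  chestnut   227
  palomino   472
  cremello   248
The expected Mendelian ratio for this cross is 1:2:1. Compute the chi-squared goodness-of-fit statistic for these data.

The 1:2:1 ratio has 4 parts, so with N = 947 the expected counts are:
  chestnut: 947 × 1/4 = 236.75
  palomino: 947 × 2/4 = 473.5
  cremello: 947 × 1/4 = 236.75
χ² = Σ (O − E)² / E
  chestnut: (227 − 236.75)² / 236.75 = 0.4015
  palomino: (472 − 473.5)² / 473.5 = 0.0048
  cremello: (248 − 236.75)² / 236.75 = 0.5346
χ² = 0.4015 + 0.0048 + 0.5346 = 0.9409 ≈ 0.941

0.941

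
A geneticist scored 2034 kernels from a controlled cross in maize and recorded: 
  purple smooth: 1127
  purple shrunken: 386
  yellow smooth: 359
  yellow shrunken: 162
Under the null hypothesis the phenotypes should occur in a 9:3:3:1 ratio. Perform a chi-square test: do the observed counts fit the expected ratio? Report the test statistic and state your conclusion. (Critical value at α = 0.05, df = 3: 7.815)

Expected counts for N = 2034 under a 9:3:3:1 ratio (total parts = 16):
  purple smooth: 2034 × 9/16 = 1144.125
  purple shrunken: 2034 × 3/16 = 381.375
  yellow smooth: 2034 × 3/16 = 381.375
  yellow shrunken: 2034 × 1/16 = 127.125
χ² = Σ (O − E)² / E
  purple smooth: (1127 − 1144.125)² / 1144.125 = 0.2563
  purple shrunken: (386 − 381.375)² / 381.375 = 0.0561
  yellow smooth: (359 − 381.375)² / 381.375 = 1.3127
  yellow shrunken: (162 − 127.125)² / 127.125 = 9.5675
χ² = 0.2563 + 0.0561 + 1.3127 + 9.5675 = 11.1926 ≈ 11.193
Degrees of freedom = 4 − 1 = 3; critical value at α = 0.05 is 7.815.
Since 11.193 > 7.815, we reject the null hypothesis — the data do not fit the 9:3:3:1 ratio.

11.193; not consistent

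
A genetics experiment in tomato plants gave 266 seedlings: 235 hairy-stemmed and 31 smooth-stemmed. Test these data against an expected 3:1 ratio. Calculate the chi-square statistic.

25.268

Expected counts for N = 266 under a 3:1 ratio (total parts = 4):
  hairy-stemmed: 266 × 3/4 = 199.5
  smooth-stemmed: 266 × 1/4 = 66.5
χ² = Σ (O − E)² / E
  hairy-stemmed: (235 − 199.5)² / 199.5 = 6.3170
  smooth-stemmed: (31 − 66.5)² / 66.5 = 18.9511
χ² = 6.3170 + 18.9511 = 25.2681 ≈ 25.268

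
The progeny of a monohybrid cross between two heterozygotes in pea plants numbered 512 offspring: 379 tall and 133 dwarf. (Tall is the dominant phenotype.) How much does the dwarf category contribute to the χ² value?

For a monohybrid cross between heterozygotes with complete dominance, the expected phenotypic ratio is 3:1.
Expected counts for N = 512 under a 3:1 ratio (total parts = 4):
  tall: 512 × 3/4 = 384
  dwarf: 512 × 1/4 = 128
Contribution of dwarf: (133 − 128)² / 128 = 0.1953

0.195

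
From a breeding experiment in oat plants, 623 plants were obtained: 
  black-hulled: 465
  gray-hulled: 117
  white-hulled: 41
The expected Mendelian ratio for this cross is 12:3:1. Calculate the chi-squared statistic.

The 12:3:1 ratio has 16 parts, so with N = 623 the expected counts are:
  black-hulled: 623 × 12/16 = 467.25
  gray-hulled: 623 × 3/16 = 116.8125
  white-hulled: 623 × 1/16 = 38.9375
χ² = Σ (O − E)² / E
  black-hulled: (465 − 467.25)² / 467.25 = 0.0108
  gray-hulled: (117 − 116.8125)² / 116.8125 = 0.0003
  white-hulled: (41 − 38.9375)² / 38.9375 = 0.1092
χ² = 0.0108 + 0.0003 + 0.1092 = 0.1203 ≈ 0.120

0.120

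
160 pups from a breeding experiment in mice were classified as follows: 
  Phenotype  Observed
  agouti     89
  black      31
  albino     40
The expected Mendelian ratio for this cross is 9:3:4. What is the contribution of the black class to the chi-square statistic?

0.033

Expected counts for N = 160 under a 9:3:4 ratio (total parts = 16):
  agouti: 160 × 9/16 = 90
  black: 160 × 3/16 = 30
  albino: 160 × 4/16 = 40
Contribution of black: (31 − 30)² / 30 = 0.0333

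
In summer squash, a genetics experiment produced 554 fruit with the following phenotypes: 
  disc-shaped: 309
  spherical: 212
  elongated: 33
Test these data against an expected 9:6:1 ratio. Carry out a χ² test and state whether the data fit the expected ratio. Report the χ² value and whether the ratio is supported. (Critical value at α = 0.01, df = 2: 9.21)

0.185; consistent

Total ratio parts = 16. Expected numbers out of 554:
  disc-shaped: 554 × 9/16 = 311.625
  spherical: 554 × 6/16 = 207.75
  elongated: 554 × 1/16 = 34.625
χ² = Σ (O − E)² / E
  disc-shaped: (309 − 311.625)² / 311.625 = 0.0221
  spherical: (212 − 207.75)² / 207.75 = 0.0869
  elongated: (33 − 34.625)² / 34.625 = 0.0763
χ² = 0.0221 + 0.0869 + 0.0763 = 0.1853 ≈ 0.185
Degrees of freedom = 3 − 1 = 2; critical value at α = 0.01 is 9.21.
Since 0.185 < 9.21, we fail to reject the null hypothesis — the data are consistent with the 9:6:1 ratio.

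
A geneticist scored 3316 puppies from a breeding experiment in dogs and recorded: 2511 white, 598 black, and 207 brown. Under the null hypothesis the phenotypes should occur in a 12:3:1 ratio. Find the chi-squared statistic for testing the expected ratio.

Expected counts for N = 3316 under a 12:3:1 ratio (total parts = 16):
  white: 3316 × 12/16 = 2487
  black: 3316 × 3/16 = 621.75
  brown: 3316 × 1/16 = 207.25
χ² = Σ (O − E)² / E
  white: (2511 − 2487)² / 2487 = 0.2316
  black: (598 − 621.75)² / 621.75 = 0.9072
  brown: (207 − 207.25)² / 207.25 = 0.0003
χ² = 0.2316 + 0.9072 + 0.0003 = 1.1391 ≈ 1.139

1.139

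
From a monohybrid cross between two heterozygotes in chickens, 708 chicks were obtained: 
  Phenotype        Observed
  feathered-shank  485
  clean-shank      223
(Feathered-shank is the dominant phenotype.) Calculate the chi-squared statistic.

For a monohybrid cross between heterozygotes with complete dominance, the expected phenotypic ratio is 3:1.
Total ratio parts = 4. Expected numbers out of 708:
  feathered-shank: 708 × 3/4 = 531
  clean-shank: 708 × 1/4 = 177
χ² = Σ (O − E)² / E
  feathered-shank: (485 − 531)² / 531 = 3.9849
  clean-shank: (223 − 177)² / 177 = 11.9548
χ² = 3.9849 + 11.9548 = 15.9397 ≈ 15.940

15.940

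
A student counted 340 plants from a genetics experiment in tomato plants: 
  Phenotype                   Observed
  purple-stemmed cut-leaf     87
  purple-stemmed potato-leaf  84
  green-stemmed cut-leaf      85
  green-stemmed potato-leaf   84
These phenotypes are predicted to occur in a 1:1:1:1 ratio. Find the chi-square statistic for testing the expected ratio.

Expected counts for N = 340 under a 1:1:1:1 ratio (total parts = 4):
  purple-stemmed cut-leaf: 340 × 1/4 = 85
  purple-stemmed potato-leaf: 340 × 1/4 = 85
  green-stemmed cut-leaf: 340 × 1/4 = 85
  green-stemmed potato-leaf: 340 × 1/4 = 85
χ² = Σ (O − E)² / E
  purple-stemmed cut-leaf: (87 − 85)² / 85 = 0.0471
  purple-stemmed potato-leaf: (84 − 85)² / 85 = 0.0118
  green-stemmed cut-leaf: (85 − 85)² / 85 = 0.0000
  green-stemmed potato-leaf: (84 − 85)² / 85 = 0.0118
χ² = 0.0471 + 0.0118 + 0.0000 + 0.0118 = 0.0707 ≈ 0.071

0.071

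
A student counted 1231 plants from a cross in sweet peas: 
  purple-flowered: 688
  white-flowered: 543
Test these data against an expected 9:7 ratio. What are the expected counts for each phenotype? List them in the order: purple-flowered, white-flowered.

The 9:7 ratio has 16 parts, so with N = 1231 the expected counts are:
  purple-flowered: 1231 × 9/16 = 692.4375
  white-flowered: 1231 × 7/16 = 538.5625

692.4375, 538.5625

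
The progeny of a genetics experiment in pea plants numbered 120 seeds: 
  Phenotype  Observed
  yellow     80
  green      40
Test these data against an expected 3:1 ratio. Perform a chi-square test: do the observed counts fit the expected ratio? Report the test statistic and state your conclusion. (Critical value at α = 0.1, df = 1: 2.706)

4.444; not consistent

The 3:1 ratio has 4 parts, so with N = 120 the expected counts are:
  yellow: 120 × 3/4 = 90
  green: 120 × 1/4 = 30
χ² = Σ (O − E)² / E
  yellow: (80 − 90)² / 90 = 1.1111
  green: (40 − 30)² / 30 = 3.3333
χ² = 1.1111 + 3.3333 = 4.4444 ≈ 4.444
Degrees of freedom = 2 − 1 = 1; critical value at α = 0.1 is 2.706.
Since 4.444 > 2.706, we reject the null hypothesis — the data do not fit the 3:1 ratio.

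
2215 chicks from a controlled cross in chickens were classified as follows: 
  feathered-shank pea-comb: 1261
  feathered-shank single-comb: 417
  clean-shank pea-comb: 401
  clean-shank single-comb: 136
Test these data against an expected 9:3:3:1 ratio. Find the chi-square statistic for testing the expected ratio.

The 9:3:3:1 ratio has 16 parts, so with N = 2215 the expected counts are:
  feathered-shank pea-comb: 2215 × 9/16 = 1245.9375
  feathered-shank single-comb: 2215 × 3/16 = 415.3125
  clean-shank pea-comb: 2215 × 3/16 = 415.3125
  clean-shank single-comb: 2215 × 1/16 = 138.4375
χ² = Σ (O − E)² / E
  feathered-shank pea-comb: (1261 − 1245.9375)² / 1245.9375 = 0.1821
  feathered-shank single-comb: (417 − 415.3125)² / 415.3125 = 0.0069
  clean-shank pea-comb: (401 − 415.3125)² / 415.3125 = 0.4932
  clean-shank single-comb: (136 − 138.4375)² / 138.4375 = 0.0429
χ² = 0.1821 + 0.0069 + 0.4932 + 0.0429 = 0.7251 ≈ 0.725

0.725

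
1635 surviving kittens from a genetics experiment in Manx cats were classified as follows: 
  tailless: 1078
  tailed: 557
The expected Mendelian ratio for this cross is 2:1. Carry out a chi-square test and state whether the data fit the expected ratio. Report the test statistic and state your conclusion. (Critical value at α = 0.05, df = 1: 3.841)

Expected counts for N = 1635 under a 2:1 ratio (total parts = 3):
  tailless: 1635 × 2/3 = 1090
  tailed: 1635 × 1/3 = 545
χ² = Σ (O − E)² / E
  tailless: (1078 − 1090)² / 1090 = 0.1321
  tailed: (557 − 545)² / 545 = 0.2642
χ² = 0.1321 + 0.2642 = 0.3963 ≈ 0.396
Degrees of freedom = 2 − 1 = 1; critical value at α = 0.05 is 3.841.
Since 0.396 < 3.841, we fail to reject the null hypothesis — the data are consistent with the 2:1 ratio.

0.396; consistent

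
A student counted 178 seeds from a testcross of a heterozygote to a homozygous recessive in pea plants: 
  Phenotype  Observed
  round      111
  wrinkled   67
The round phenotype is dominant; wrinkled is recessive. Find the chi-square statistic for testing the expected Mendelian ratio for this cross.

A testcross of a heterozygote (Aa × aa) gives a 1:1 phenotypic ratio.
Under the 1:1 hypothesis (Σ ratio = 2, N = 178):
  round: 178 × 1/2 = 89
  wrinkled: 178 × 1/2 = 89
χ² = Σ (O − E)² / E
  round: (111 − 89)² / 89 = 5.4382
  wrinkled: (67 − 89)² / 89 = 5.4382
χ² = 5.4382 + 5.4382 = 10.8764 ≈ 10.876

10.876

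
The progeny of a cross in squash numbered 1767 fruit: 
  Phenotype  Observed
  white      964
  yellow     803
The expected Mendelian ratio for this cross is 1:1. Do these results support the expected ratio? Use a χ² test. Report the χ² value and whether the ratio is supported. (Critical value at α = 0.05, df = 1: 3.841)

14.669; not consistent

Total ratio parts = 2. Expected numbers out of 1767:
  white: 1767 × 1/2 = 883.5
  yellow: 1767 × 1/2 = 883.5
χ² = Σ (O − E)² / E
  white: (964 − 883.5)² / 883.5 = 7.3347
  yellow: (803 − 883.5)² / 883.5 = 7.3347
χ² = 7.3347 + 7.3347 = 14.6694 ≈ 14.669
Degrees of freedom = 2 − 1 = 1; critical value at α = 0.05 is 3.841.
Since 14.669 > 3.841, we reject the null hypothesis — the data do not fit the 1:1 ratio.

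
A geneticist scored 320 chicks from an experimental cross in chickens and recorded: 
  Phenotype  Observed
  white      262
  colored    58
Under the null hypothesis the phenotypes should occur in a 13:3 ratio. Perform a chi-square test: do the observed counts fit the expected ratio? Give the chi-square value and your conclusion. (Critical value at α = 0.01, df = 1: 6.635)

Total ratio parts = 16. Expected numbers out of 320:
  white: 320 × 13/16 = 260
  colored: 320 × 3/16 = 60
χ² = Σ (O − E)² / E
  white: (262 − 260)² / 260 = 0.0154
  colored: (58 − 60)² / 60 = 0.0667
χ² = 0.0154 + 0.0667 = 0.0821 ≈ 0.082
Degrees of freedom = 2 − 1 = 1; critical value at α = 0.01 is 6.635.
Since 0.082 < 6.635, we fail to reject the null hypothesis — the data are consistent with the 13:3 ratio.

0.082; consistent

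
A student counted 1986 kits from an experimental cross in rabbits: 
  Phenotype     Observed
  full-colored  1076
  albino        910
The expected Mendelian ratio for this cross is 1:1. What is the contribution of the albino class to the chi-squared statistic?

6.938

Expected counts for N = 1986 under a 1:1 ratio (total parts = 2):
  full-colored: 1986 × 1/2 = 993
  albino: 1986 × 1/2 = 993
Contribution of albino: (910 − 993)² / 993 = 6.9376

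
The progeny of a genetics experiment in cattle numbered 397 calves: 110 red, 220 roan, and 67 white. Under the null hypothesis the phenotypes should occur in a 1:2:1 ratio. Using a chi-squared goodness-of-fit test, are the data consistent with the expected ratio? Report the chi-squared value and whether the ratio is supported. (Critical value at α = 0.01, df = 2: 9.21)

13.972; not consistent

Total ratio parts = 4. Expected numbers out of 397:
  red: 397 × 1/4 = 99.25
  roan: 397 × 2/4 = 198.5
  white: 397 × 1/4 = 99.25
χ² = Σ (O − E)² / E
  red: (110 − 99.25)² / 99.25 = 1.1644
  roan: (220 − 198.5)² / 198.5 = 2.3287
  white: (67 − 99.25)² / 99.25 = 10.4792
χ² = 1.1644 + 2.3287 + 10.4792 = 13.9723 ≈ 13.972
Degrees of freedom = 3 − 1 = 2; critical value at α = 0.01 is 9.21.
Since 13.972 > 9.21, we reject the null hypothesis — the data do not fit the 1:2:1 ratio.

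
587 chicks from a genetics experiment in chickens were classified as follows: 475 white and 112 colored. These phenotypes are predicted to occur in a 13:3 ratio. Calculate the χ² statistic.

Under the 13:3 hypothesis (Σ ratio = 16, N = 587):
  white: 587 × 13/16 = 476.9375
  colored: 587 × 3/16 = 110.0625
χ² = Σ (O − E)² / E
  white: (475 − 476.9375)² / 476.9375 = 0.0079
  colored: (112 − 110.0625)² / 110.0625 = 0.0341
χ² = 0.0079 + 0.0341 = 0.042

0.042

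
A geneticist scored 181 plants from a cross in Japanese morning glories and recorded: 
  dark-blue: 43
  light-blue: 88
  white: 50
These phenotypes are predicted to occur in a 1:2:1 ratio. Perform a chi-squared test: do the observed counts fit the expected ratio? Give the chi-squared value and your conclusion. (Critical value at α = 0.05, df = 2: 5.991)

0.680; consistent

Under the 1:2:1 hypothesis (Σ ratio = 4, N = 181):
  dark-blue: 181 × 1/4 = 45.25
  light-blue: 181 × 2/4 = 90.5
  white: 181 × 1/4 = 45.25
χ² = Σ (O − E)² / E
  dark-blue: (43 − 45.25)² / 45.25 = 0.1119
  light-blue: (88 − 90.5)² / 90.5 = 0.0691
  white: (50 − 45.25)² / 45.25 = 0.4986
χ² = 0.1119 + 0.0691 + 0.4986 = 0.6796 ≈ 0.680
Degrees of freedom = 3 − 1 = 2; critical value at α = 0.05 is 5.991.
Since 0.680 < 5.991, we fail to reject the null hypothesis — the data are consistent with the 1:2:1 ratio.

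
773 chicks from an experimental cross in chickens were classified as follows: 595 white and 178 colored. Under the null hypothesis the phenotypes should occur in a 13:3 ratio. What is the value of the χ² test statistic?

9.283

Total ratio parts = 16. Expected numbers out of 773:
  white: 773 × 13/16 = 628.0625
  colored: 773 × 3/16 = 144.9375
χ² = Σ (O − E)² / E
  white: (595 − 628.0625)² / 628.0625 = 1.7405
  colored: (178 − 144.9375)² / 144.9375 = 7.5421
χ² = 1.7405 + 7.5421 = 9.2826 ≈ 9.283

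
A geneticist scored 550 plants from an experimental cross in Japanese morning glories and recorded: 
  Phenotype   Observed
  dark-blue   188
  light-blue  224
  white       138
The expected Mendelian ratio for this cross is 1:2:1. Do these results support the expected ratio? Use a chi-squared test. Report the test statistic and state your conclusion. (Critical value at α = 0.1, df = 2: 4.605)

28.007; not consistent

The 1:2:1 ratio has 4 parts, so with N = 550 the expected counts are:
  dark-blue: 550 × 1/4 = 137.5
  light-blue: 550 × 2/4 = 275
  white: 550 × 1/4 = 137.5
χ² = Σ (O − E)² / E
  dark-blue: (188 − 137.5)² / 137.5 = 18.5473
  light-blue: (224 − 275)² / 275 = 9.4582
  white: (138 − 137.5)² / 137.5 = 0.0018
χ² = 18.5473 + 9.4582 + 0.0018 = 28.0073 ≈ 28.007
Degrees of freedom = 3 − 1 = 2; critical value at α = 0.1 is 4.605.
Since 28.007 > 4.605, we reject the null hypothesis — the data do not fit the 1:2:1 ratio.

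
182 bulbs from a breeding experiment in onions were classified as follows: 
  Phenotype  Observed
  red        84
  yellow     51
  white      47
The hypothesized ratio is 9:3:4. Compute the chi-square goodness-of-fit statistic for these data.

Total ratio parts = 16. Expected numbers out of 182:
  red: 182 × 9/16 = 102.375
  yellow: 182 × 3/16 = 34.125
  white: 182 × 4/16 = 45.5
χ² = Σ (O − E)² / E
  red: (84 − 102.375)² / 102.375 = 3.2981
  yellow: (51 − 34.125)² / 34.125 = 8.3448
  white: (47 − 45.5)² / 45.5 = 0.0495
χ² = 3.2981 + 8.3448 + 0.0495 = 11.6924 ≈ 11.692

11.692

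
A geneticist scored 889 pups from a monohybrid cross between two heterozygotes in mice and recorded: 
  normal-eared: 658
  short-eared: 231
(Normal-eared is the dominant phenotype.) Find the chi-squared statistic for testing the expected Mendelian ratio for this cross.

For a monohybrid cross between heterozygotes with complete dominance, the expected phenotypic ratio is 3:1.
Total ratio parts = 4. Expected numbers out of 889:
  normal-eared: 889 × 3/4 = 666.75
  short-eared: 889 × 1/4 = 222.25
χ² = Σ (O − E)² / E
  normal-eared: (658 − 666.75)² / 666.75 = 0.1148
  short-eared: (231 − 222.25)² / 222.25 = 0.3445
χ² = 0.1148 + 0.3445 = 0.4593 ≈ 0.459

0.459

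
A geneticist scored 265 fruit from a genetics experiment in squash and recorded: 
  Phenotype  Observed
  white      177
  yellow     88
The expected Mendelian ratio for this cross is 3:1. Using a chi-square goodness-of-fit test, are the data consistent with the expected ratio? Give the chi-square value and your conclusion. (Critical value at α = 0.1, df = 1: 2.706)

Expected counts for N = 265 under a 3:1 ratio (total parts = 4):
  white: 265 × 3/4 = 198.75
  yellow: 265 × 1/4 = 66.25
χ² = Σ (O − E)² / E
  white: (177 − 198.75)² / 198.75 = 2.3802
  yellow: (88 − 66.25)² / 66.25 = 7.1406
χ² = 2.3802 + 7.1406 = 9.5208 ≈ 9.521
Degrees of freedom = 2 − 1 = 1; critical value at α = 0.1 is 2.706.
Since 9.521 > 2.706, we reject the null hypothesis — the data do not fit the 3:1 ratio.

9.521; not consistent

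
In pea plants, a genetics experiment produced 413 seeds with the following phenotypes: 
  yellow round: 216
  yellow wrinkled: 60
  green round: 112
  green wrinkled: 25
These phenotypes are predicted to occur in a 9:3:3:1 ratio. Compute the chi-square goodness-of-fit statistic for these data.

Under the 9:3:3:1 hypothesis (Σ ratio = 16, N = 413):
  yellow round: 413 × 9/16 = 232.3125
  yellow wrinkled: 413 × 3/16 = 77.4375
  green round: 413 × 3/16 = 77.4375
  green wrinkled: 413 × 1/16 = 25.8125
χ² = Σ (O − E)² / E
  yellow round: (216 − 232.3125)² / 232.3125 = 1.1454
  yellow wrinkled: (60 − 77.4375)² / 77.4375 = 3.9266
  green round: (112 − 77.4375)² / 77.4375 = 15.4262
  green wrinkled: (25 − 25.8125)² / 25.8125 = 0.0256
χ² = 1.1454 + 3.9266 + 15.4262 + 0.0256 = 20.5238 ≈ 20.524

20.524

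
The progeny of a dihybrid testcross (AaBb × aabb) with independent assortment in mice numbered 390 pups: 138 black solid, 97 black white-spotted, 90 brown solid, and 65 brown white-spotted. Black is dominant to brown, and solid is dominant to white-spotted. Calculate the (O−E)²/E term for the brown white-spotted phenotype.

10.833

A dihybrid testcross with independent assortment gives a 1:1:1:1 ratio.
Expected counts for N = 390 under a 1:1:1:1 ratio (total parts = 4):
  black solid: 390 × 1/4 = 97.5
  black white-spotted: 390 × 1/4 = 97.5
  brown solid: 390 × 1/4 = 97.5
  brown white-spotted: 390 × 1/4 = 97.5
Contribution of brown white-spotted: (65 − 97.5)² / 97.5 = 10.8333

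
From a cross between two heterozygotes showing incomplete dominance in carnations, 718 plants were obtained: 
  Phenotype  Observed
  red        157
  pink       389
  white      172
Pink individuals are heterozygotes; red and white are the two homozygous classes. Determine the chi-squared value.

5.641

With incomplete dominance, a heterozygote × heterozygote cross gives a 1:2:1 phenotypic ratio.
The 1:2:1 ratio has 4 parts, so with N = 718 the expected counts are:
  red: 718 × 1/4 = 179.5
  pink: 718 × 2/4 = 359
  white: 718 × 1/4 = 179.5
χ² = Σ (O − E)² / E
  red: (157 − 179.5)² / 179.5 = 2.8203
  pink: (389 − 359)² / 359 = 2.5070
  white: (172 − 179.5)² / 179.5 = 0.3134
χ² = 2.8203 + 2.5070 + 0.3134 = 5.6407 ≈ 5.641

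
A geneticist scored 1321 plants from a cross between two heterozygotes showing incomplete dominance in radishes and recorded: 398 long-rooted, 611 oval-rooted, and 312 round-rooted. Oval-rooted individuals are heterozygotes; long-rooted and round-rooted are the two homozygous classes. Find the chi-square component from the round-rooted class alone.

1.009

With incomplete dominance, a heterozygote × heterozygote cross gives a 1:2:1 phenotypic ratio.
The 1:2:1 ratio has 4 parts, so with N = 1321 the expected counts are:
  long-rooted: 1321 × 1/4 = 330.25
  oval-rooted: 1321 × 2/4 = 660.5
  round-rooted: 1321 × 1/4 = 330.25
Contribution of round-rooted: (312 − 330.25)² / 330.25 = 1.0085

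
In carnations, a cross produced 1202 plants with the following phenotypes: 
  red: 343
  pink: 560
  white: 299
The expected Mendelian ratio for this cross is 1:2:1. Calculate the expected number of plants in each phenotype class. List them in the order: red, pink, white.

Expected counts for N = 1202 under a 1:2:1 ratio (total parts = 4):
  red: 1202 × 1/4 = 300.5
  pink: 1202 × 2/4 = 601
  white: 1202 × 1/4 = 300.5

300.5, 601, 300.5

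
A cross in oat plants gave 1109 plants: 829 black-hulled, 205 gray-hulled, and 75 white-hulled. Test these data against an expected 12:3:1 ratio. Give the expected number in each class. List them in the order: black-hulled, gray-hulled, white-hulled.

Under the 12:3:1 hypothesis (Σ ratio = 16, N = 1109):
  black-hulled: 1109 × 12/16 = 831.75
  gray-hulled: 1109 × 3/16 = 207.9375
  white-hulled: 1109 × 1/16 = 69.3125

831.75, 207.9375, 69.3125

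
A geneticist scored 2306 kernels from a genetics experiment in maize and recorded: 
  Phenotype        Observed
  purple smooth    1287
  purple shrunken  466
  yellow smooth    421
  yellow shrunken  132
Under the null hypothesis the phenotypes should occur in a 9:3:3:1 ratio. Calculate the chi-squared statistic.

Expected counts for N = 2306 under a 9:3:3:1 ratio (total parts = 16):
  purple smooth: 2306 × 9/16 = 1297.125
  purple shrunken: 2306 × 3/16 = 432.375
  yellow smooth: 2306 × 3/16 = 432.375
  yellow shrunken: 2306 × 1/16 = 144.125
χ² = Σ (O − E)² / E
  purple smooth: (1287 − 1297.125)² / 1297.125 = 0.0790
  purple shrunken: (466 − 432.375)² / 432.375 = 2.6150
  yellow smooth: (421 − 432.375)² / 432.375 = 0.2993
  yellow shrunken: (132 − 144.125)² / 144.125 = 1.0201
χ² = 0.0790 + 2.6150 + 0.2993 + 1.0201 = 4.0134 ≈ 4.013

4.013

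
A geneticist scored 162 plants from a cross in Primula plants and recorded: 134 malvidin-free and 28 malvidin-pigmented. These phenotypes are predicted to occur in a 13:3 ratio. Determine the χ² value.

0.229

Expected counts for N = 162 under a 13:3 ratio (total parts = 16):
  malvidin-free: 162 × 13/16 = 131.625
  malvidin-pigmented: 162 × 3/16 = 30.375
χ² = Σ (O − E)² / E
  malvidin-free: (134 − 131.625)² / 131.625 = 0.0429
  malvidin-pigmented: (28 − 30.375)² / 30.375 = 0.1857
χ² = 0.0429 + 0.1857 = 0.2286 ≈ 0.229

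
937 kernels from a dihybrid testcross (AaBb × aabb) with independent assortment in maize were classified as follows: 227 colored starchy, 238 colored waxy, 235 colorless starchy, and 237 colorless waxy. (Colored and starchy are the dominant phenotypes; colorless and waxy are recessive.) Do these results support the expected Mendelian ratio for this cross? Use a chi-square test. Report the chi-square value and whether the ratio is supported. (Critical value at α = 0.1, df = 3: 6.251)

0.319; consistent

A dihybrid testcross with independent assortment gives a 1:1:1:1 ratio.
Under the 1:1:1:1 hypothesis (Σ ratio = 4, N = 937):
  colored starchy: 937 × 1/4 = 234.25
  colored waxy: 937 × 1/4 = 234.25
  colorless starchy: 937 × 1/4 = 234.25
  colorless waxy: 937 × 1/4 = 234.25
χ² = Σ (O − E)² / E
  colored starchy: (227 − 234.25)² / 234.25 = 0.2244
  colored waxy: (238 − 234.25)² / 234.25 = 0.0600
  colorless starchy: (235 − 234.25)² / 234.25 = 0.0024
  colorless waxy: (237 − 234.25)² / 234.25 = 0.0323
χ² = 0.2244 + 0.0600 + 0.0024 + 0.0323 = 0.3191 ≈ 0.319
Degrees of freedom = 4 − 1 = 3; critical value at α = 0.1 is 6.251.
Since 0.319 < 6.251, we fail to reject the null hypothesis — the data are consistent with the 1:1:1:1 ratio.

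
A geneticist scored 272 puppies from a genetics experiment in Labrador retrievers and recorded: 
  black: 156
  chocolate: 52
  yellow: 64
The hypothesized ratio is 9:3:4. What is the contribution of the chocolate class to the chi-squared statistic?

0.020

Total ratio parts = 16. Expected numbers out of 272:
  black: 272 × 9/16 = 153
  chocolate: 272 × 3/16 = 51
  yellow: 272 × 4/16 = 68
Contribution of chocolate: (52 − 51)² / 51 = 0.0196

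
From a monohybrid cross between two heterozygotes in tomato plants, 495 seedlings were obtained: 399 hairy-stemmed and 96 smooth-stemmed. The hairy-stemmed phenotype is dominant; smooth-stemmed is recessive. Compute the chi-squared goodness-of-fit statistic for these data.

8.297

For a monohybrid cross between heterozygotes with complete dominance, the expected phenotypic ratio is 3:1.
Total ratio parts = 4. Expected numbers out of 495:
  hairy-stemmed: 495 × 3/4 = 371.25
  smooth-stemmed: 495 × 1/4 = 123.75
χ² = Σ (O − E)² / E
  hairy-stemmed: (399 − 371.25)² / 371.25 = 2.0742
  smooth-stemmed: (96 − 123.75)² / 123.75 = 6.2227
χ² = 2.0742 + 6.2227 = 8.2969 ≈ 8.297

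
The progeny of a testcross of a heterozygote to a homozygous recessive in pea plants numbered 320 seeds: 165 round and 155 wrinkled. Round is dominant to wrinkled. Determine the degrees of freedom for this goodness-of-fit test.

A testcross of a heterozygote (Aa × aa) gives a 1:1 phenotypic ratio.
A goodness-of-fit test with 2 phenotype classes has df = 2 − 1 = 1.

1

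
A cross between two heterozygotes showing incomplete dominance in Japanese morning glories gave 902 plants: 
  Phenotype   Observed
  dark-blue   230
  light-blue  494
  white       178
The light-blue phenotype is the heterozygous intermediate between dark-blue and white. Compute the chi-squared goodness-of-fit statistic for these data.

With incomplete dominance, a heterozygote × heterozygote cross gives a 1:2:1 phenotypic ratio.
Under the 1:2:1 hypothesis (Σ ratio = 4, N = 902):
  dark-blue: 902 × 1/4 = 225.5
  light-blue: 902 × 2/4 = 451
  white: 902 × 1/4 = 225.5
χ² = Σ (O − E)² / E
  dark-blue: (230 − 225.5)² / 225.5 = 0.0898
  light-blue: (494 − 451)² / 451 = 4.0998
  white: (178 − 225.5)² / 225.5 = 10.0055
χ² = 0.0898 + 4.0998 + 10.0055 = 14.1951 ≈ 14.195

14.195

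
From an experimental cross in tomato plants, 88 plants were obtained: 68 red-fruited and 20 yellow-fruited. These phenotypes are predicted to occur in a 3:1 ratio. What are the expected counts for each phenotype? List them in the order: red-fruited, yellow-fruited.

66, 22

Under the 3:1 hypothesis (Σ ratio = 4, N = 88):
  red-fruited: 88 × 3/4 = 66
  yellow-fruited: 88 × 1/4 = 22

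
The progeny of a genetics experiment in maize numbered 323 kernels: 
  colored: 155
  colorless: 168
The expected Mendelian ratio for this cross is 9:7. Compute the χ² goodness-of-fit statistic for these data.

Expected counts for N = 323 under a 9:7 ratio (total parts = 16):
  colored: 323 × 9/16 = 181.6875
  colorless: 323 × 7/16 = 141.3125
χ² = Σ (O − E)² / E
  colored: (155 − 181.6875)² / 181.6875 = 3.9200
  colorless: (168 − 141.3125)² / 141.3125 = 5.0401
χ² = 3.9200 + 5.0401 = 8.9601 ≈ 8.960

8.960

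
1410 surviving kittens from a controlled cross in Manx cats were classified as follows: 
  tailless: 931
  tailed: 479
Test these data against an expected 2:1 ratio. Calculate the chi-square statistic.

Total ratio parts = 3. Expected numbers out of 1410:
  tailless: 1410 × 2/3 = 940
  tailed: 1410 × 1/3 = 470
χ² = Σ (O − E)² / E
  tailless: (931 − 940)² / 940 = 0.0862
  tailed: (479 − 470)² / 470 = 0.1723
χ² = 0.0862 + 0.1723 = 0.2585 ≈ 0.259

0.259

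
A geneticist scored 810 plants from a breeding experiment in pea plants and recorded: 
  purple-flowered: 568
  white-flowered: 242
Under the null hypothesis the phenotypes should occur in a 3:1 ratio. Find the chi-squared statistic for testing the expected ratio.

10.273

The 3:1 ratio has 4 parts, so with N = 810 the expected counts are:
  purple-flowered: 810 × 3/4 = 607.5
  white-flowered: 810 × 1/4 = 202.5
χ² = Σ (O − E)² / E
  purple-flowered: (568 − 607.5)² / 607.5 = 2.5683
  white-flowered: (242 − 202.5)² / 202.5 = 7.7049
χ² = 2.5683 + 7.7049 = 10.2732 ≈ 10.273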